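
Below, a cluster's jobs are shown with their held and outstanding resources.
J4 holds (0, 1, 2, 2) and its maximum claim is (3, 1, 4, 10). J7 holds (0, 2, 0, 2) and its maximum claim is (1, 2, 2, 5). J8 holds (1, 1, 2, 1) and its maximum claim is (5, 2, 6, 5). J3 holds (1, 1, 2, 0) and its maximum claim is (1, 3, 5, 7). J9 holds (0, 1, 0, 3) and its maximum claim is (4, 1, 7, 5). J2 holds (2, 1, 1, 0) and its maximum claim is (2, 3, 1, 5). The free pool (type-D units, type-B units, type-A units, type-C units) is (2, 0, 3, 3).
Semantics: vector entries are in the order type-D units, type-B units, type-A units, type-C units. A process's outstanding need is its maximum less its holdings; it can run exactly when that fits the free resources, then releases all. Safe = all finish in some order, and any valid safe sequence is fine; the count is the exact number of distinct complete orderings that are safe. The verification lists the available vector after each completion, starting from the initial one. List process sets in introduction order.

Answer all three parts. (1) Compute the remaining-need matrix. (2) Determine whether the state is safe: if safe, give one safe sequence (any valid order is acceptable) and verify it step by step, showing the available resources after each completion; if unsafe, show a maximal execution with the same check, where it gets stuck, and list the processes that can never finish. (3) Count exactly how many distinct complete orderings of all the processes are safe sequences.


(1) Remaining need (order type-D units, type-B units, type-A units, type-C units):
  J4: (3, 0, 2, 8)
  J7: (1, 0, 2, 3)
  J8: (4, 1, 4, 4)
  J3: (0, 2, 3, 7)
  J9: (4, 0, 7, 2)
  J2: (0, 2, 0, 5)
(2) The state is UNSAFE.
Key observation: after J7, J2, J8 the pool peaks at (5, 4, 6, 6), and each blocked process is short somewhere: J4 on type-C units; J3 on type-C units; J9 on type-A units.
The run J7, J2, J8 cannot be extended any further. Walking it through:
  pool = (2, 0, 3, 3)
  J7: need (1, 0, 2, 3) fits (2, 0, 3, 3); releases (0, 2, 0, 2), pool now (2, 2, 3, 5)
  J2: need (0, 2, 0, 5) fits (2, 2, 3, 5); releases (2, 1, 1, 0), pool now (4, 3, 4, 5)
  J8: need (4, 1, 4, 4) fits (4, 3, 4, 5); releases (1, 1, 2, 1), pool now (5, 4, 6, 6)
  J4 cannot run: need (3, 0, 2, 8) vs free (5, 4, 6, 6) (insufficient type-C units)
  J3 cannot run: need (0, 2, 3, 7) vs free (5, 4, 6, 6) (insufficient type-C units)
  J9 cannot run: need (4, 0, 7, 2) vs free (5, 4, 6, 6) (insufficient type-A units)
Processes that can never finish: J4, J3 and J9.
(3) Precisely 0 of the possible complete orderings are safe sequences.


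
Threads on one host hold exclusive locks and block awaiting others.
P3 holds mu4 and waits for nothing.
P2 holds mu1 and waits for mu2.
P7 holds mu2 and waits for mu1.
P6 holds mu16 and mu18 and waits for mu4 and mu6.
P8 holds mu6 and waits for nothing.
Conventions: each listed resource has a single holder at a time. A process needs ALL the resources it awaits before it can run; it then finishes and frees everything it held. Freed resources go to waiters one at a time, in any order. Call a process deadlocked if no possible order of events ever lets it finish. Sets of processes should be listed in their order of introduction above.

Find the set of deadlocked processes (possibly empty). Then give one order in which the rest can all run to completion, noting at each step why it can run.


Deadlocked: P2 and P7.
Key observation: the loop P2 -> P7 -> P2 blocks itself forever; no other process is dragged down with it.
One completion order for the rest: P8, P3, P6.
Check, step by step:
  P8 waits on nothing -> runs at once and releases mu6
  P3 waits on nothing -> runs at once and releases mu4
  P6: everything it awaited (mu4 and mu6) is free; runs, freeing mu16 and mu18


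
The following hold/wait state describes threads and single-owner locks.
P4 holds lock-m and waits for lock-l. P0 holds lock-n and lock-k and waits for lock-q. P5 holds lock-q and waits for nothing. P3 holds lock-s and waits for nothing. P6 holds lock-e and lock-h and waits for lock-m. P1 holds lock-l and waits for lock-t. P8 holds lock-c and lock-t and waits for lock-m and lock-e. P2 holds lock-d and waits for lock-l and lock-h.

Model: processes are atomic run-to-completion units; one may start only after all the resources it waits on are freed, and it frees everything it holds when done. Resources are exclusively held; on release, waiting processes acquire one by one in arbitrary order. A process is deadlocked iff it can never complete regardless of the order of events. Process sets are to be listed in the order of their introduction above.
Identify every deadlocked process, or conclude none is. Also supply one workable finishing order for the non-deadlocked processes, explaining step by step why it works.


Deadlocked set: P4, P6, P1, P8 and P2.
Key observation: nobody on the ring P4 -> P1 -> P8 -> P4 can start until another member finishes, which never happens; P6 is caught in further circular waits and P2 waits into the deadlock from upstream.
The rest can finish in the order P5, P0, P3.
Walking it through:
  run P5 (it waits on nothing); releases lock-q
  P0 waits on lock-q — all released -> runs and releases lock-n and lock-k
  run P3 (it waits on nothing); releases lock-s


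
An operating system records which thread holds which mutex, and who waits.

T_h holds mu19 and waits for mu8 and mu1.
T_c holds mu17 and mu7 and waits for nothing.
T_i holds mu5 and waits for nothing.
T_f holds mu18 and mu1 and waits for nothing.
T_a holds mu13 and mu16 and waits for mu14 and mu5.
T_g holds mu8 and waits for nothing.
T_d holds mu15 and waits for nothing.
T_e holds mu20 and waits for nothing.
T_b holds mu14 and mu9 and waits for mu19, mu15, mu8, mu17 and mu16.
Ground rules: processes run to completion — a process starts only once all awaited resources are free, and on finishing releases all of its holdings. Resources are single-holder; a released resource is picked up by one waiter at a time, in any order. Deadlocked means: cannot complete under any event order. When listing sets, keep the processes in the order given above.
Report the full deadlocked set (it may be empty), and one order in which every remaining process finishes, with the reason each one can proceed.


The deadlocked set is T_a and T_b.
Key observation: nobody on the ring T_a -> T_b -> T_a can start until another member finishes, which never happens; no other process is dragged down with it.
One completion order for the rest: T_g, T_d, T_i, T_c, T_e, T_f, T_h.
Step-by-step check:
  T_g: no waits; runs immediately, freeing mu8
  T_d: no waits; runs immediately, freeing mu15
  T_i: no waits; runs immediately, freeing mu5
  T_c: no waits; runs immediately, freeing mu17 and mu7
  T_e: no waits; runs immediately, freeing mu20
  T_f: no waits; runs immediately, freeing mu18 and mu1
  T_h waits on mu8 and mu1 — all released -> runs and releases mu19


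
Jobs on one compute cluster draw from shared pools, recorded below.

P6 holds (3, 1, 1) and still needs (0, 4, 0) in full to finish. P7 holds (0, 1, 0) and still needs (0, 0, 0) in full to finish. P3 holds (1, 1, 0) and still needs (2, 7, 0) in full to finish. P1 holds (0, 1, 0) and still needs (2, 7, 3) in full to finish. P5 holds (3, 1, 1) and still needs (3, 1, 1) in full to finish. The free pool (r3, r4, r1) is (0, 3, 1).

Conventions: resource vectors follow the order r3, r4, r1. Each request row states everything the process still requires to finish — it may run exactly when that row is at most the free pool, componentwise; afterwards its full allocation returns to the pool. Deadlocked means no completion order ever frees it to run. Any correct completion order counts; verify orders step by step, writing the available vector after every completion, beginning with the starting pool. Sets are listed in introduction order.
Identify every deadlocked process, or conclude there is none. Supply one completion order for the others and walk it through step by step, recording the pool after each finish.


The deadlocked set is P3 and P1.
Key observation: after P7, P6, P5 complete, (6, 6, 3) is the best the pool ever gets, yet each leftover process wants more r4.
One completion order for the rest: P7, P6, P5. Walking it through:
  pool = (0, 3, 1)
  P7 needs (0, 0, 0) <= (0, 3, 1) -> finishes; pool += (0, 1, 0) = (0, 4, 1)
  P6 needs (0, 4, 0) <= (0, 4, 1) -> finishes; pool += (3, 1, 1) = (3, 5, 2)
  P5 needs (3, 1, 1) <= (3, 5, 2) -> finishes; pool += (3, 1, 1) = (6, 6, 3)
The stuck group stays short no matter what:
  P3 cannot run: need (2, 7, 0) vs free (6, 6, 3) (insufficient r4)
  P1 cannot run: need (2, 7, 3) vs free (6, 6, 3) (insufficient r4)


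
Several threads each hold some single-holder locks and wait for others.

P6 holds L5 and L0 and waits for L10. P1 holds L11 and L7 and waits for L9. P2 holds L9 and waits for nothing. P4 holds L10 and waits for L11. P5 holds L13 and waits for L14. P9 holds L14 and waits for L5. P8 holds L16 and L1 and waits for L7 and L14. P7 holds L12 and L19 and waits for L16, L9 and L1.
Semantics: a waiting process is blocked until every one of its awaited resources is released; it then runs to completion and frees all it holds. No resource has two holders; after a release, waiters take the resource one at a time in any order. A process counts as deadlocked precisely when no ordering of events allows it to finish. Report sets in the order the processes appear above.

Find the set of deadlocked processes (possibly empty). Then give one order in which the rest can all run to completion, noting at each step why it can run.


The deadlocked set is empty.
Key observation: there is no circular wait here — follow any chain and it reaches a process that is free to run now.
The rest can finish in the order P2, P1, P4, P6, P9, P8, P7, P5.
Check, step by step:
  P2: no waits; runs immediately, freeing L9
  P1 waits on L9 — all released -> runs and releases L11 and L7
  P4 waits on L11 — all released -> runs and releases L10
  P6 waits on L10 — all released -> runs and releases L5 and L0
  P9 waits on L5 — all released -> runs and releases L14
  P8 waits on L7 and L14 — all released -> runs and releases L16 and L1
  P7 waits on L16, L9 and L1 — all released -> runs and releases L12 and L19
  P5 waits on L14 — all released -> runs and releases L13


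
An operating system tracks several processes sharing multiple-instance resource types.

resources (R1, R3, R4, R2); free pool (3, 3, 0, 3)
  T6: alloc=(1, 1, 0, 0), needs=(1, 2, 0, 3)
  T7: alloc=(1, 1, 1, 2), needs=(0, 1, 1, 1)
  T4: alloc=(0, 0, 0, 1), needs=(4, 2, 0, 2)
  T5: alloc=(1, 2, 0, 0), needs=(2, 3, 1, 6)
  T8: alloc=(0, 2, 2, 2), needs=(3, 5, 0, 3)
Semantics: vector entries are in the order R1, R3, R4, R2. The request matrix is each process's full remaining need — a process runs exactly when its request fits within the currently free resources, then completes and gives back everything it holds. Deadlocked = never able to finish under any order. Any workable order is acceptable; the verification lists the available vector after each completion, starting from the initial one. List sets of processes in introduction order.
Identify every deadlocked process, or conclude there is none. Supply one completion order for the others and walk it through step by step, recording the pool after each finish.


Deadlocked: T7, T5 and T8.
Key observation: after T6, T4 the pool peaks at (4, 4, 0, 4), and each blocked process is short somewhere: T7 on R4; T5 on R4, R2; T8 on R3.
A valid finishing order for the others: T6, T4. Step-by-step check:
  pool = (3, 3, 0, 3)
  T6 needs (1, 2, 0, 3) <= (3, 3, 0, 3) -> finishes; pool += (1, 1, 0, 0) = (4, 4, 0, 3)
  T4 needs (4, 2, 0, 2) <= (4, 4, 0, 3) -> finishes; pool += (0, 0, 0, 1) = (4, 4, 0, 4)
None of the blocked processes ever fits:
  T7 still needs (0, 1, 1, 1) but only (4, 4, 0, 4) is free — short on R4
  T5 still needs (2, 3, 1, 6) but only (4, 4, 0, 4) is free — short on R4 and R2
  T8 still needs (3, 5, 0, 3) but only (4, 4, 0, 4) is free — short on R3


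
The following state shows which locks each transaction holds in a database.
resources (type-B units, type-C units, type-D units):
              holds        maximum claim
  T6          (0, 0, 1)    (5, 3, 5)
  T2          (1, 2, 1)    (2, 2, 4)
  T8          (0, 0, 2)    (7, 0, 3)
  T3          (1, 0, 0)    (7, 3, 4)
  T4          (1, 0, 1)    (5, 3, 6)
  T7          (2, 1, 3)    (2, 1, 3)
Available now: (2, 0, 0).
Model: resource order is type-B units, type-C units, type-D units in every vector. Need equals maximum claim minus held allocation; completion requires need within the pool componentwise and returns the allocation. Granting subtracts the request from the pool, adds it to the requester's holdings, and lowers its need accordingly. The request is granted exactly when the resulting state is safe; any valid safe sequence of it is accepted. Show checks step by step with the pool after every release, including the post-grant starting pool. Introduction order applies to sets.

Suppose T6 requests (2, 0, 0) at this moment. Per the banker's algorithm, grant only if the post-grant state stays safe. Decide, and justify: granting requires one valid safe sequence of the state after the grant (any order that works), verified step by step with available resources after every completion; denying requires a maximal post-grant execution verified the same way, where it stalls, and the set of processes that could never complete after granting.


GRANT. The post-grant state is safe; one safe sequence: T7, T2, T6, T4, T3, T8.
Key observation: post-grant, (0, 0, 0) remains, and an order beginning with T7 completes everyone.
Check on the post-grant state, step by step:
  pool = (0, 0, 0)
  T7: need (0, 0, 0) fits (0, 0, 0); releases (2, 1, 3), pool now (2, 1, 3)
  T2: need (1, 0, 3) fits (2, 1, 3); releases (1, 2, 1), pool now (3, 3, 4)
  T6: need (3, 3, 4) fits (3, 3, 4); releases (2, 0, 1), pool now (5, 3, 5)
  T4: need (4, 3, 5) fits (5, 3, 5); releases (1, 0, 1), pool now (6, 3, 6)
  T3: need (6, 3, 4) fits (6, 3, 6); releases (1, 0, 0), pool now (7, 3, 6)
  T8: need (7, 0, 1) fits (7, 3, 6); releases (0, 0, 2), pool now (7, 3, 8)


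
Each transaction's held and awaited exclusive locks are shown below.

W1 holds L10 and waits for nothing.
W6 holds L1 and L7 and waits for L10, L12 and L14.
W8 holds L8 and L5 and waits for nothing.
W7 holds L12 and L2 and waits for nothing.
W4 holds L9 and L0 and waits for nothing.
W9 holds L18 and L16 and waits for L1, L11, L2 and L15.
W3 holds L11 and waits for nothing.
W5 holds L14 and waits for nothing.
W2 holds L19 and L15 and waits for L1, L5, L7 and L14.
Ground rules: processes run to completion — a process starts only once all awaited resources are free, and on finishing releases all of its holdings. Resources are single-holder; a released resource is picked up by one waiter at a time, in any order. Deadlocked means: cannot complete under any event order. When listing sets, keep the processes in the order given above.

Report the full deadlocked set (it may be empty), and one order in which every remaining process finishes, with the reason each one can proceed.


The deadlocked set is empty.
Key observation: no waiting chain loops back on itself — every chain ends at a process that waits on nothing, so everyone eventually runs.
One completion order for the rest: W5, W4, W1, W8, W7, W6, W3, W2, W9.
Walking it through:
  run W5 (it waits on nothing); releases L14
  run W4 (it waits on nothing); releases L9 and L0
  run W1 (it waits on nothing); releases L10
  run W8 (it waits on nothing); releases L8 and L5
  run W7 (it waits on nothing); releases L12 and L2
  run W6 (all its waits — L10, L12 and L14 — are resolved); releases L1 and L7
  run W3 (it waits on nothing); releases L11
  run W2 (all its waits — L1, L5, L7 and L14 — are resolved); releases L19 and L15
  run W9 (all its waits — L1, L11, L2 and L15 — are resolved); releases L18 and L16


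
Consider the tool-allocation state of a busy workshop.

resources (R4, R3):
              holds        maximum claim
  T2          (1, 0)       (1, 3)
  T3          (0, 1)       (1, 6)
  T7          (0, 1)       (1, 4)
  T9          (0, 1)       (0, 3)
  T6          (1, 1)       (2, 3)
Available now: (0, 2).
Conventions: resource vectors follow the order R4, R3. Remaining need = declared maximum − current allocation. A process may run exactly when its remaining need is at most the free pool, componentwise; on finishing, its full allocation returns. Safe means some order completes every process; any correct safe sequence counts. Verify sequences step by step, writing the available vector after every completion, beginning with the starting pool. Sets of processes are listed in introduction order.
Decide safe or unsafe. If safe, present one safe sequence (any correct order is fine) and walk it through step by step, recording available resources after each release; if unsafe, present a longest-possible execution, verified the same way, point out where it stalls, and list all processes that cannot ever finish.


SAFE, for example via the order T9, T2, T6, T7, T3.
Key observation: at T9 the run first touches a limit — (0, 2) against (0, 2), exact on a resource it actually requests.
Walking it through:
  pool = (0, 2)
  T9 needs (0, 2) <= (0, 2) -> finishes; pool += (0, 1) = (0, 3)
  T2 needs (0, 3) <= (0, 3) -> finishes; pool += (1, 0) = (1, 3)
  T6 needs (1, 2) <= (1, 3) -> finishes; pool += (1, 1) = (2, 4)
  T7 needs (1, 3) <= (2, 4) -> finishes; pool += (0, 1) = (2, 5)
  T3 needs (1, 5) <= (2, 5) -> finishes; pool += (0, 1) = (2, 6)


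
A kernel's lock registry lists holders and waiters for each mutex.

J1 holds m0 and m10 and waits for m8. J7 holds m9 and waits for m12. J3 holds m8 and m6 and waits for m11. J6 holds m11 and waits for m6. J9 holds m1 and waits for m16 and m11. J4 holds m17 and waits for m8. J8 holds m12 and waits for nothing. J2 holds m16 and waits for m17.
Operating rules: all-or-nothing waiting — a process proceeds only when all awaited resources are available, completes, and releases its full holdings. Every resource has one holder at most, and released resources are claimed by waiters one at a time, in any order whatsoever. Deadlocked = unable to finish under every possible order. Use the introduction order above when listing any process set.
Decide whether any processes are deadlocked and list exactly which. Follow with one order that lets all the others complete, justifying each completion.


The deadlocked set is J1, J3, J6, J9, J4 and J2.
Key observation: J3 -> J6 -> J3 is a circular wait — nothing in it can go first; J1, J9, J4 and J2 wait into the deadlock from upstream.
A valid finishing order for the others: J8, J7.
Step-by-step check:
  J8: no waits; runs immediately, freeing m12
  J7: everything it awaited (m12) is free; runs, freeing m9


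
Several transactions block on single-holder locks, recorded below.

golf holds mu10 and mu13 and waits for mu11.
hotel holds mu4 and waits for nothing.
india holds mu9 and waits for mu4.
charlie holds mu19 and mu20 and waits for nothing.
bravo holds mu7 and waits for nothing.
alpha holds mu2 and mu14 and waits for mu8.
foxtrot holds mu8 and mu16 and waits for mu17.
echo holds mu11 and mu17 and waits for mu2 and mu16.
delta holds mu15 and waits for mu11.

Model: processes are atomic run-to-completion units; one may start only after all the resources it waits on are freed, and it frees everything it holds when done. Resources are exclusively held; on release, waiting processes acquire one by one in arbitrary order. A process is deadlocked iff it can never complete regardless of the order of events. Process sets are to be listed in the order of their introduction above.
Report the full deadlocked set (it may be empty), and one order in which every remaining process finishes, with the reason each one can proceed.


Deadlocked set: golf, alpha, foxtrot, echo and delta.
Key observation: echo -> alpha -> foxtrot -> echo is a circular wait — nothing in it can go first; golf and delta wait into the deadlock from upstream.
The rest can finish in the order hotel, charlie, bravo, india.
Walking it through:
  hotel: no waits; runs immediately, freeing mu4
  charlie: no waits; runs immediately, freeing mu19 and mu20
  bravo: no waits; runs immediately, freeing mu7
  india waits on mu4 — all released -> runs and releases mu9


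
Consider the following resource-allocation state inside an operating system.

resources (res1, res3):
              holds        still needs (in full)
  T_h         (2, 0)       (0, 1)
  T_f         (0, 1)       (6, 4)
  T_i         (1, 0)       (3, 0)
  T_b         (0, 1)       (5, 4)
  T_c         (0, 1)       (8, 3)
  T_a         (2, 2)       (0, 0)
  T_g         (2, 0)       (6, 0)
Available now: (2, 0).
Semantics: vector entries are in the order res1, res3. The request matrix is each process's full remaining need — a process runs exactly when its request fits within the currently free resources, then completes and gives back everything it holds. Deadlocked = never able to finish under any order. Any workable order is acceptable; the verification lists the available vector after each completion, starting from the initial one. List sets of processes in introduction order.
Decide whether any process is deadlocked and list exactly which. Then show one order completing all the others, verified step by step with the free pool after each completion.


Deadlocked: T_f, T_b and T_c.
Key observation: T_a, T_h, T_i, T_g can finish, but then (9, 2) is all there is, and the blocked group's res3 demands exceed it.
One completion order for the rest: T_a, T_h, T_i, T_g. Walking it through:
  pool = (2, 0)
  T_a needs (0, 0) <= (2, 0) -> finishes; pool += (2, 2) = (4, 2)
  T_h needs (0, 1) <= (4, 2) -> finishes; pool += (2, 0) = (6, 2)
  T_i needs (3, 0) <= (6, 2) -> finishes; pool += (1, 0) = (7, 2)
  T_g needs (6, 0) <= (7, 2) -> finishes; pool += (2, 0) = (9, 2)
None of the blocked processes ever fits:
  blocked: T_f wants (6, 4), pool (9, 2) — not enough res3
  blocked: T_b wants (5, 4), pool (9, 2) — not enough res3
  blocked: T_c wants (8, 3), pool (9, 2) — not enough res3


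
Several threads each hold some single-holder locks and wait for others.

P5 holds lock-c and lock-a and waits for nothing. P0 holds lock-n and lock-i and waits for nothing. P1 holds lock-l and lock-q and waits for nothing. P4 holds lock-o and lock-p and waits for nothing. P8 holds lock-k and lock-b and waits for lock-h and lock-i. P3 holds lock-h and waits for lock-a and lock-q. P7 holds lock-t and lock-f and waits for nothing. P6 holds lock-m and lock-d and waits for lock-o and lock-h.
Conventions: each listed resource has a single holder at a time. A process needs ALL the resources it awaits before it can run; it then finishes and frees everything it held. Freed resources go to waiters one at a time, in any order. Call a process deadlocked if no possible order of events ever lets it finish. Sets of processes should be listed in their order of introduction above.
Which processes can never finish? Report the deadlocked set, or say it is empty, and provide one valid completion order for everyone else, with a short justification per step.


No process is deadlocked.
Key observation: although several processes wait, no cycle exists — each chain bottoms out at a free runner.
The rest can finish in the order P1, P5, P7, P4, P3, P0, P6, P8.
Check, step by step:
  P1 waits on nothing -> runs at once and releases lock-l and lock-q
  P5 waits on nothing -> runs at once and releases lock-c and lock-a
  P7 waits on nothing -> runs at once and releases lock-t and lock-f
  P4 waits on nothing -> runs at once and releases lock-o and lock-p
  run P3 (all its waits — lock-a and lock-q — are resolved); releases lock-h
  P0 waits on nothing -> runs at once and releases lock-n and lock-i
  run P6 (all its waits — lock-o and lock-h — are resolved); releases lock-m and lock-d
  run P8 (all its waits — lock-h and lock-i — are resolved); releases lock-k and lock-b


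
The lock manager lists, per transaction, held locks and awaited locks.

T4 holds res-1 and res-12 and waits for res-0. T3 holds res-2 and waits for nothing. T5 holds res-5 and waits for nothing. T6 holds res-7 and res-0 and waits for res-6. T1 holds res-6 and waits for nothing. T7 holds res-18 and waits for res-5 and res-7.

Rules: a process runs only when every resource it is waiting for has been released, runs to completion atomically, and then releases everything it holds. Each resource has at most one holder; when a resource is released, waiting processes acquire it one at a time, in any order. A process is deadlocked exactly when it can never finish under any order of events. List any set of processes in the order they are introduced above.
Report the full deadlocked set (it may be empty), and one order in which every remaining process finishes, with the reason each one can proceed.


The deadlocked set is empty.
Key observation: every chain of waits terminates; starting from the processes that wait on nothing, all the rest unlock in turn.
A valid finishing order for the others: T1, T5, T6, T3, T4, T7.
Check, step by step:
  T1: no waits; runs immediately, freeing res-6
  T5: no waits; runs immediately, freeing res-5
  T6 waits on res-6 — all released -> runs and releases res-7 and res-0
  T3: no waits; runs immediately, freeing res-2
  T4 waits on res-0 — all released -> runs and releases res-1 and res-12
  T7 waits on res-5 and res-7 — all released -> runs and releases res-18


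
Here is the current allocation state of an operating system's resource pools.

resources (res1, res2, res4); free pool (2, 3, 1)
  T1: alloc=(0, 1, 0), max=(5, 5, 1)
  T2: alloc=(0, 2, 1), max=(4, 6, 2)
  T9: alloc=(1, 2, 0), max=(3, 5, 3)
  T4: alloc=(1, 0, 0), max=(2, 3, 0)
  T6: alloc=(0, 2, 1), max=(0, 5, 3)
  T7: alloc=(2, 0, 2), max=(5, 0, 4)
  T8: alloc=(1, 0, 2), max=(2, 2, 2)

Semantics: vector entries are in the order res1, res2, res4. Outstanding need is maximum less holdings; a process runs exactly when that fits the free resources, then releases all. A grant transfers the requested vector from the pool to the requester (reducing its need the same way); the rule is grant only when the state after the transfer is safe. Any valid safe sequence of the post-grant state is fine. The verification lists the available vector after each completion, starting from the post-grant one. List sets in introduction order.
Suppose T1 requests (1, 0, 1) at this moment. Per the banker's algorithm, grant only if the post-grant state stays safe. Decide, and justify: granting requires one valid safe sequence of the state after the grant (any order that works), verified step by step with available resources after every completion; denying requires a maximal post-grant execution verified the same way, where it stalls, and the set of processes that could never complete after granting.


GRANT: granting preserves safety; a valid post-grant sequence is T4, T8, T6, T7, T9, T1, T2.
Key observation: granting shrinks the pool to (1, 3, 0), yet T4 still fits and the chain goes through.
Verifying the post-grant state step by step:
  pool = (1, 3, 0)
  run T4 (needs (1, 3, 0), free (1, 3, 0)); after release of (1, 0, 0) the pool is (2, 3, 0)
  run T8 (needs (1, 2, 0), free (2, 3, 0)); after release of (1, 0, 2) the pool is (3, 3, 2)
  run T6 (needs (0, 3, 2), free (3, 3, 2)); after release of (0, 2, 1) the pool is (3, 5, 3)
  run T7 (needs (3, 0, 2), free (3, 5, 3)); after release of (2, 0, 2) the pool is (5, 5, 5)
  run T9 (needs (2, 3, 3), free (5, 5, 5)); after release of (1, 2, 0) the pool is (6, 7, 5)
  run T1 (needs (4, 4, 0), free (6, 7, 5)); after release of (1, 1, 1) the pool is (7, 8, 6)
  run T2 (needs (4, 4, 1), free (7, 8, 6)); after release of (0, 2, 1) the pool is (7, 10, 7)


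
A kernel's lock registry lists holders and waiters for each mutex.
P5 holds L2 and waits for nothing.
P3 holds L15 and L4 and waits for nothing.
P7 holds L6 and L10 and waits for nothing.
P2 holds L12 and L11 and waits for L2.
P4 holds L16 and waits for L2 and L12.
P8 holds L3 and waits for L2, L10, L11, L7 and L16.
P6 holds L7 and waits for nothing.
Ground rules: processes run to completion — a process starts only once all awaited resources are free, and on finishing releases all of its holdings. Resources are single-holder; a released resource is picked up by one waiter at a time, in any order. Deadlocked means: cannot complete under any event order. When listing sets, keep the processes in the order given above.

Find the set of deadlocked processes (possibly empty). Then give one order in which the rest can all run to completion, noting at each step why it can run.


The deadlocked set is empty.
Key observation: no waiting chain loops back on itself — every chain ends at a process that waits on nothing, so everyone eventually runs.
One completion order for the rest: P6, P5, P7, P2, P3, P4, P8.
Walking it through:
  P6 waits on nothing -> runs at once and releases L7
  P5 waits on nothing -> runs at once and releases L2
  P7 waits on nothing -> runs at once and releases L6 and L10
  P2: everything it awaited (L2) is free; runs, freeing L12 and L11
  P3 waits on nothing -> runs at once and releases L15 and L4
  P4: everything it awaited (L2 and L12) is free; runs, freeing L16
  P8: everything it awaited (L2, L10, L11, L7 and L16) is free; runs, freeing L3


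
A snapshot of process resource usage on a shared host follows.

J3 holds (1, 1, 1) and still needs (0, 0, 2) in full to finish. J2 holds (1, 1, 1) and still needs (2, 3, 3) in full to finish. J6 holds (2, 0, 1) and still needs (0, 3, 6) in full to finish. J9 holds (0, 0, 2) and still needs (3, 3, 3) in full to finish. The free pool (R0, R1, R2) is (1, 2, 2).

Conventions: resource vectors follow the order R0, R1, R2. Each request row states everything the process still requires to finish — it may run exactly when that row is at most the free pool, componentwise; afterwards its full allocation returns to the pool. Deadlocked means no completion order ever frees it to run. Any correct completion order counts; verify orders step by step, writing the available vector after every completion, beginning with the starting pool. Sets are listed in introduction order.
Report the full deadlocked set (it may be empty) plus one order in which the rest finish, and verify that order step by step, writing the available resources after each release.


No process is deadlocked.
Key observation: J3 fits the free pool immediately, and its release cascades until everyone finishes.
The rest can finish in the order J3, J2, J9, J6. Check, step by step:
  pool = (1, 2, 2)
  run J3 (needs (0, 0, 2), free (1, 2, 2)); after release of (1, 1, 1) the pool is (2, 3, 3)
  run J2 (needs (2, 3, 3), free (2, 3, 3)); after release of (1, 1, 1) the pool is (3, 4, 4)
  run J9 (needs (3, 3, 3), free (3, 4, 4)); after release of (0, 0, 2) the pool is (3, 4, 6)
  run J6 (needs (0, 3, 6), free (3, 4, 6)); after release of (2, 0, 1) the pool is (5, 4, 7)


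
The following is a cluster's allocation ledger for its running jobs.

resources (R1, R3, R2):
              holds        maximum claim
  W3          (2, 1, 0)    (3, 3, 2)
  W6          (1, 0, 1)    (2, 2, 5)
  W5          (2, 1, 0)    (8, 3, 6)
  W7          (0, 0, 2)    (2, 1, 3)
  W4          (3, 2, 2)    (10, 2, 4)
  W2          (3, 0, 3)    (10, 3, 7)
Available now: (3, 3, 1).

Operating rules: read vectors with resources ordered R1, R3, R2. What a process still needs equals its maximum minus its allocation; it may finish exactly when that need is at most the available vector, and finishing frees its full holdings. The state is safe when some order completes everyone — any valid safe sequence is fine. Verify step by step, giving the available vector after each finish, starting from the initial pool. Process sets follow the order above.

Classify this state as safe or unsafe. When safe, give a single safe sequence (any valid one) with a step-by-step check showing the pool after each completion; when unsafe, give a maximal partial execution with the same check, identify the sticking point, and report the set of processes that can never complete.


The state is UNSAFE.
Key observation: after W7, W3 the pool peaks at (5, 4, 3), and each blocked process is short somewhere: W6 on R2; W5 on R1, R2; W4 on R1; W2 on R1, R2.
A maximal execution: W7, W3 — then nothing else fits. Verifying each step:
  pool = (3, 3, 1)
  W7: need (2, 1, 1) fits (3, 3, 1); releases (0, 0, 2), pool now (3, 3, 3)
  W3: need (1, 2, 2) fits (3, 3, 3); releases (2, 1, 0), pool now (5, 4, 3)
  blocked: W6 wants (1, 2, 4), pool (5, 4, 3) — not enough R2
  blocked: W5 wants (6, 2, 6), pool (5, 4, 3) — not enough R1 and R2
  blocked: W4 wants (7, 0, 2), pool (5, 4, 3) — not enough R1
  blocked: W2 wants (7, 3, 4), pool (5, 4, 3) — not enough R1 and R2
Processes that can never finish: W6, W5, W4 and W2.


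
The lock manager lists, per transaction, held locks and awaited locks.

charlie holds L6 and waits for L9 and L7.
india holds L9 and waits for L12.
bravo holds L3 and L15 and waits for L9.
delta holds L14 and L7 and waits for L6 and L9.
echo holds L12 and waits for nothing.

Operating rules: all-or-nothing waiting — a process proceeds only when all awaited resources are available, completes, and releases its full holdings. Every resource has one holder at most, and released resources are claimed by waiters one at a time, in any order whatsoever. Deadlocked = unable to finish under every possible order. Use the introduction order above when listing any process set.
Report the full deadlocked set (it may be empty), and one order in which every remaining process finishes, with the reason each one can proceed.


Deadlocked set: charlie and delta.
Key observation: the loop charlie -> delta -> charlie blocks itself forever; no other process is dragged down with it.
The rest can finish in the order echo, india, bravo.
Walking it through:
  echo: no waits; runs immediately, freeing L12
  india: everything it awaited (L12) is free; runs, freeing L9
  bravo: everything it awaited (L9) is free; runs, freeing L3 and L15


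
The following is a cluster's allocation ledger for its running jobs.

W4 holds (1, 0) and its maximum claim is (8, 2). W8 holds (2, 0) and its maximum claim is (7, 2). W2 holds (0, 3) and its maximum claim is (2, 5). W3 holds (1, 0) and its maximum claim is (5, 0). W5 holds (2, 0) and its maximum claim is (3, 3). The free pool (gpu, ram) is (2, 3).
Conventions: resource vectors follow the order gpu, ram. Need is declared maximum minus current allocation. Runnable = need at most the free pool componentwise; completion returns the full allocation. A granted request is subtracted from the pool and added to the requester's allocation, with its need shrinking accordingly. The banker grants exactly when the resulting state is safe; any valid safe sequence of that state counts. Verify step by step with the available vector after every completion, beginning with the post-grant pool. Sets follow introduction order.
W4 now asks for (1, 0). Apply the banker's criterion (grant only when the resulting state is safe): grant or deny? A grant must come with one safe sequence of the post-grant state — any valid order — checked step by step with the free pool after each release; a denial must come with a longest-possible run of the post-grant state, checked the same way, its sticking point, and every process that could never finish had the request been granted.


DENY. Granting would leave the state unsafe.
Key observation: W5, W2 can finish, but then (3, 6) is all there is, and the blocked group's gpu demands exceed it.
Pretend the grant happened; the run W5, W2 goes as far as possible. Step-by-step check:
  pool = (1, 3)
  run W5 (needs (1, 3), free (1, 3)); after release of (2, 0) the pool is (3, 3)
  run W2 (needs (2, 2), free (3, 3)); after release of (0, 3) the pool is (3, 6)
  W4 cannot run: need (6, 2) vs free (3, 6) (insufficient gpu)
  W8 cannot run: need (5, 2) vs free (3, 6) (insufficient gpu)
  W3 cannot run: need (4, 0) vs free (3, 6) (insufficient gpu)
Had the request been granted, W4, W8 and W3 could never finish.


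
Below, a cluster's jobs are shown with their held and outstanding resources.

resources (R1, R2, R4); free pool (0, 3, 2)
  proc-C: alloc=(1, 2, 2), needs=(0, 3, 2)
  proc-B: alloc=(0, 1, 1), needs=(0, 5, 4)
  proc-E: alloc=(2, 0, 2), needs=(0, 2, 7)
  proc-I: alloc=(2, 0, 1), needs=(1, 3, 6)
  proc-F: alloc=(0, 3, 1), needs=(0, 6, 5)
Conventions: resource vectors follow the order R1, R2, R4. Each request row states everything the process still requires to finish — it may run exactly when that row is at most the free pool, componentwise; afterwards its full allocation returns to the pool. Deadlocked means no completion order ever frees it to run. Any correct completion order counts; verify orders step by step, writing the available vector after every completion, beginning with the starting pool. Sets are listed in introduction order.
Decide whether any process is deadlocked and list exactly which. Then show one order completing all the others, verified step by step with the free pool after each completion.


Nothing here is deadlocked.
Key observation: beginning at proc-C, releases accumulate fast enough that every process eventually fits.
One completion order for the rest: proc-C, proc-B, proc-F, proc-I, proc-E. Step-by-step check:
  pool = (0, 3, 2)
  proc-C needs (0, 3, 2) <= (0, 3, 2) -> finishes; pool += (1, 2, 2) = (1, 5, 4)
  proc-B needs (0, 5, 4) <= (1, 5, 4) -> finishes; pool += (0, 1, 1) = (1, 6, 5)
  proc-F needs (0, 6, 5) <= (1, 6, 5) -> finishes; pool += (0, 3, 1) = (1, 9, 6)
  proc-I needs (1, 3, 6) <= (1, 9, 6) -> finishes; pool += (2, 0, 1) = (3, 9, 7)
  proc-E needs (0, 2, 7) <= (3, 9, 7) -> finishes; pool += (2, 0, 2) = (5, 9, 9)


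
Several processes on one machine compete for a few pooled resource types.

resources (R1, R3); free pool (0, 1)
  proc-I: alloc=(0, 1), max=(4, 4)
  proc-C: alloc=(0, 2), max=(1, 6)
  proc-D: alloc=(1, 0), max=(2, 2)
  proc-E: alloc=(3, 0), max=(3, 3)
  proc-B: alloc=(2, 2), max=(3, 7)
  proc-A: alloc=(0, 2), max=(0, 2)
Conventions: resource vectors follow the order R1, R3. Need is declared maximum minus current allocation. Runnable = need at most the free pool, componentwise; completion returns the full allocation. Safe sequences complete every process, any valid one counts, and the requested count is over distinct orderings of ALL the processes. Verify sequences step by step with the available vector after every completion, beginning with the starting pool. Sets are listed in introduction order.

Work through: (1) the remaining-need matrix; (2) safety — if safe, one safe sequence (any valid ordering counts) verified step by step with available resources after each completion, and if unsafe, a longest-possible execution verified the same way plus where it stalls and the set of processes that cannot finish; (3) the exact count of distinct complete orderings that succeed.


(1) Need matrix, components ordered R1, R3:
  proc-I: (4, 3)
  proc-C: (1, 4)
  proc-D: (1, 2)
  proc-E: (0, 3)
  proc-B: (1, 5)
  proc-A: (0, 0)
(2) SAFE, for example via the order proc-A, proc-E, proc-D, proc-I, proc-C, proc-B.
Key observation: the order's first zero-slack moment is proc-E ((0, 3) needed, (0, 3) free — a requested resource with nothing to spare).
Check, step by step:
  pool = (0, 1)
  run proc-A (needs (0, 0), free (0, 1)); after release of (0, 2) the pool is (0, 3)
  run proc-E (needs (0, 3), free (0, 3)); after release of (3, 0) the pool is (3, 3)
  run proc-D (needs (1, 2), free (3, 3)); after release of (1, 0) the pool is (4, 3)
  run proc-I (needs (4, 3), free (4, 3)); after release of (0, 1) the pool is (4, 4)
  run proc-C (needs (1, 4), free (4, 4)); after release of (0, 2) the pool is (4, 6)
  run proc-B (needs (1, 5), free (4, 6)); after release of (2, 2) the pool is (6, 8)
(3) The exact count: 1 of the possible complete orderings is a safe sequence.


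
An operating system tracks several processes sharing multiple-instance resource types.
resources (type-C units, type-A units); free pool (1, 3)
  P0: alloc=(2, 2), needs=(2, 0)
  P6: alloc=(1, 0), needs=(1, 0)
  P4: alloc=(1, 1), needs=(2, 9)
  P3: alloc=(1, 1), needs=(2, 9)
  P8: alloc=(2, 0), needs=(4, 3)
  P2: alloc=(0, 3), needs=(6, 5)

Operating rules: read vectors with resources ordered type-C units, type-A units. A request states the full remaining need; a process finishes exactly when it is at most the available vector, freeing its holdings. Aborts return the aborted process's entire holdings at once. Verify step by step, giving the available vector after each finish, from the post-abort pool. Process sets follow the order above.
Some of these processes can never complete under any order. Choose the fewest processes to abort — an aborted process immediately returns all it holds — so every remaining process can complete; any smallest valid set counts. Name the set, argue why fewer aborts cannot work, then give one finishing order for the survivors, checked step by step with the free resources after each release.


Minimum abort set: P4.
Key observation: no ordering could ever have run P3 before the abort of P4; with (1, 1) back in the pool it fits at step 5.
Why nothing smaller works: aborting no one leaves the state deadlocked as given.
One survivor order: P0, P6, P8, P2, P3. Step-by-step check (post-abort pool first):
  pool = (2, 4)
  P0 needs (2, 0) <= (2, 4) -> finishes; pool += (2, 2) = (4, 6)
  P6 needs (1, 0) <= (4, 6) -> finishes; pool += (1, 0) = (5, 6)
  P8 needs (4, 3) <= (5, 6) -> finishes; pool += (2, 0) = (7, 6)
  P2 needs (6, 5) <= (7, 6) -> finishes; pool += (0, 3) = (7, 9)
  P3 needs (2, 9) <= (7, 9) -> finishes; pool += (1, 1) = (8, 10)
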